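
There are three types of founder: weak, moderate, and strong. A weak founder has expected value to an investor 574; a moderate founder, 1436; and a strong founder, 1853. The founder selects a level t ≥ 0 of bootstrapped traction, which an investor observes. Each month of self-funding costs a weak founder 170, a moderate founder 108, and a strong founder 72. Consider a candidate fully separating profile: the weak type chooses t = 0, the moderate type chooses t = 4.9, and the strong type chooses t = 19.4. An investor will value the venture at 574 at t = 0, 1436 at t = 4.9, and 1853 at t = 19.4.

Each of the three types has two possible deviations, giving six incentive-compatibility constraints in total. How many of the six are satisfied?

3

Weak (own payoff 574): to t=4.9 gives 1436 − 170×4.9 = 603 → profitable ✗; to t=19.4 gives 1853 − 170×19.4 = -1445 → no gain ✓.
Strong (own payoff 1853 − 72×19.4 = 456.2): to t=0 gives 574 → profitable ✗; to t=4.9 gives 1436 − 72×4.9 = 1083.2 → profitable ✗.
Moderate (own payoff 1436 − 108×4.9 = 906.8): to t=0 gives 574 → no gain ✓; to t=19.4 gives 1853 − 108×19.4 = -242.2 → no gain ✓.
3 of the 6 constraints hold; not an equilibrium.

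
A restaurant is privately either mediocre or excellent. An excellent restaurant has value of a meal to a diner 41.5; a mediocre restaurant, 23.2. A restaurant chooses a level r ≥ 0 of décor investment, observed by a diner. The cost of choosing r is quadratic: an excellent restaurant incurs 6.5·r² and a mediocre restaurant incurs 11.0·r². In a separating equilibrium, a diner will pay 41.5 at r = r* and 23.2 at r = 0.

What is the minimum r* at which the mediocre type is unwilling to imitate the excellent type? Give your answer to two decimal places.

1.29

The mediocre type at r = 0 receives 23.2; imitating at r* yields 41.5 − 11.0·r*².
Indifference: 23.2 = 41.5 − 11.0·r*², so r*² = (41.5 − 23.2) / 11.0 ≈ 1.6636.
r* = √1.6636 ≈ 1.29.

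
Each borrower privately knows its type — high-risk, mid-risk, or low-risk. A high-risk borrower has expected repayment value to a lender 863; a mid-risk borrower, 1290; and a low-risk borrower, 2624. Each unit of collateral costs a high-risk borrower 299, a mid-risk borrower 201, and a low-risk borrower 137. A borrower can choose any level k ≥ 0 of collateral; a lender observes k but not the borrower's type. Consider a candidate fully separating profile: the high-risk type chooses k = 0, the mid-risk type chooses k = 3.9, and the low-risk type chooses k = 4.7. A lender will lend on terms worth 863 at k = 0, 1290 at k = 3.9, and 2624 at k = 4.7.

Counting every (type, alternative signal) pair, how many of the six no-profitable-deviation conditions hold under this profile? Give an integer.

3

High-risk (own payoff 863): to k=3.9 gives 1290 − 299×3.9 = 123.9 → no gain ✓; to k=4.7 gives 2624 − 299×4.7 = 1218.7 → profitable ✗.
Low-risk (own payoff 2624 − 137×4.7 = 1980.1): to k=0 gives 863 → no gain ✓; to k=3.9 gives 1290 − 137×3.9 = 755.7 → no gain ✓.
Mid-risk (own payoff 1290 − 201×3.9 = 506.1): to k=0 gives 863 → profitable ✗; to k=4.7 gives 2624 − 201×4.7 = 1679.3 → profitable ✗.
3 of the 6 constraints hold; not an equilibrium.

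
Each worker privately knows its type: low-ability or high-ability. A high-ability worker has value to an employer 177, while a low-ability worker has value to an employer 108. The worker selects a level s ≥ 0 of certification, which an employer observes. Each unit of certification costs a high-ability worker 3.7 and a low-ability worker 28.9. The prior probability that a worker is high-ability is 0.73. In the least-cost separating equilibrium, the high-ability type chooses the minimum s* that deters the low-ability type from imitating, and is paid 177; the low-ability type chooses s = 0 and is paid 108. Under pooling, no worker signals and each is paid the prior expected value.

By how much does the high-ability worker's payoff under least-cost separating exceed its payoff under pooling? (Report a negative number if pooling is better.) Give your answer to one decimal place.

Least-cost separating signal: s* solves 108 = 177 − 28.9·s*, so s* = (177 − 108)/28.9 ≈ 2.3875.
High-ability type's separating payoff: 177 − 3.7 × s* = 177 − 3.7 × (177 − 108)/28.9 = 177 − 255.3/28.9 ≈ 168.166.
Pooling payoff: 0.73 × 177 + 0.27 × 108 = 158.37.
Difference: 168.166 − 158.37 = 9.796, i.e. 9.8 to one decimal place.
The high-ability type prefers to separate.

9.8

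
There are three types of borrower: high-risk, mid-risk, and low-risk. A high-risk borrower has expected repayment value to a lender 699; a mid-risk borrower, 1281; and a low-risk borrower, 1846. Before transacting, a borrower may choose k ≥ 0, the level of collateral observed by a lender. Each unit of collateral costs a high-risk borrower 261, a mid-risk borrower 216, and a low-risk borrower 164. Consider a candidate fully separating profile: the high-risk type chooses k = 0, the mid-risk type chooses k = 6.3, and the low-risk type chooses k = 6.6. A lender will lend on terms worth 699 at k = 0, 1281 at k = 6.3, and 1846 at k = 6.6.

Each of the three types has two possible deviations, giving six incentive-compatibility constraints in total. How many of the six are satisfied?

Low-risk (own payoff 1846 − 164×6.6 = 763.6): to k=0 gives 699 → no gain ✓; to k=6.3 gives 1281 − 164×6.3 = 247.8 → no gain ✓.
High-risk (own payoff 699): to k=6.3 gives 1281 − 261×6.3 = -363.3 → no gain ✓; to k=6.6 gives 1846 − 261×6.6 = 123.4 → no gain ✓.
Mid-risk (own payoff 1281 − 216×6.3 = -79.8): to k=0 gives 699 → profitable ✗; to k=6.6 gives 1846 − 216×6.6 = 420.4 → profitable ✗.
4 of the 6 constraints hold; not an equilibrium.

4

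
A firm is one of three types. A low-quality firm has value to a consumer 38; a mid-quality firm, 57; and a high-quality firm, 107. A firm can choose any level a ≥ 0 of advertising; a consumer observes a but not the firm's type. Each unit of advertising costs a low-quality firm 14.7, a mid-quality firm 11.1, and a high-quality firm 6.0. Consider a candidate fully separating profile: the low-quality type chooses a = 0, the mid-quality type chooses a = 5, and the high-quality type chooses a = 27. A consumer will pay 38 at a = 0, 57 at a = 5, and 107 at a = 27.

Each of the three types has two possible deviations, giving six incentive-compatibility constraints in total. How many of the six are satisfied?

Mid-quality (own payoff 57 − 11.1×5 = 1.5): to a=0 gives 38 → profitable ✗; to a=27 gives 107 − 11.1×27 = -192.7 → no gain ✓.
Low-quality (own payoff 38): to a=5 gives 57 − 14.7×5 = -16.5 → no gain ✓; to a=27 gives 107 − 14.7×27 = -289.9 → no gain ✓.
High-quality (own payoff 107 − 6.0×27 = -55): to a=0 gives 38 → profitable ✗; to a=5 gives 57 − 6.0×5 = 27 → profitable ✗.
3 of the 6 constraints hold; not an equilibrium.

3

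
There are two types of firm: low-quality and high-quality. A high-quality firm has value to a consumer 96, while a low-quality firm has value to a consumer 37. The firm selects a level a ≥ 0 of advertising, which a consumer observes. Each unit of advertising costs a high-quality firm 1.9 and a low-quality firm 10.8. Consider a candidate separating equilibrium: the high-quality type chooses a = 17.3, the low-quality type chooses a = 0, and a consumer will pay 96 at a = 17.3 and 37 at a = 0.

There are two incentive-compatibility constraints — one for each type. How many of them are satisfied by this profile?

Low-quality type: stay at 0 → 37; mimic → 96 − 10.8 × 17.3 = -90.84. IC holds (37 ≥ -90.84).
High-quality type: signal → 96 − 1.9 × 17.3 = 63.13; deviate to 0 → 37. IC holds (63.13 ≥ 37).
2 of 2 constraints hold, so this is a separating equilibrium.

2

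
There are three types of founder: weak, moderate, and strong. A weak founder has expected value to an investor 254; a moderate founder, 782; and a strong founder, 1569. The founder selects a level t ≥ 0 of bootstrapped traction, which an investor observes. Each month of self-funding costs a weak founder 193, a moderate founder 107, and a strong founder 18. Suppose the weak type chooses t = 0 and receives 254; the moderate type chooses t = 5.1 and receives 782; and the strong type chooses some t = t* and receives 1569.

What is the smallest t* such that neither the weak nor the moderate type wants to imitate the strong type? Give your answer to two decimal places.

12.46

Weak type (on-path payoff 254) won't mimic when 254 ≥ 1569 − 193·t*, i.e. t* ≥ 6.81.
Moderate type (on-path payoff 782 − 107×5.1 = 236.3) won't mimic when 236.3 ≥ 1569 − 107·t*, i.e. t* ≥ 12.46.
Both must hold, so t* = max(6.81, 12.46) = 12.46. The moderate type's constraint binds.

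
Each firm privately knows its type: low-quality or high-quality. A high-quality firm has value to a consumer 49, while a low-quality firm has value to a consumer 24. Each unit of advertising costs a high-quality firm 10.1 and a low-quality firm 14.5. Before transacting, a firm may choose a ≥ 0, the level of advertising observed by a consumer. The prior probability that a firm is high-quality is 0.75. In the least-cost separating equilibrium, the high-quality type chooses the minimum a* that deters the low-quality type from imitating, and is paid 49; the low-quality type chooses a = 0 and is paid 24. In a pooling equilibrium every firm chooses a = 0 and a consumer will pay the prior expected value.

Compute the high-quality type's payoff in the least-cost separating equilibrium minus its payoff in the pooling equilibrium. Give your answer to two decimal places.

Least-cost separating signal: a* solves 24 = 49 − 14.5·a*, so a* = (49 − 24)/14.5 ≈ 1.7241.
High-quality type's separating payoff: 49 − 10.1 × a* = 49 − 10.1 × (49 − 24)/14.5 = 49 − 252.5/14.5 ≈ 31.5862.
Pooling payoff: 0.75 × 49 + 0.25 × 24 = 42.75.
Difference: 31.5862 − 42.75 = -11.1638, i.e. -11.16 to two decimal places.
The high-quality type would prefer the pooling outcome.

-11.16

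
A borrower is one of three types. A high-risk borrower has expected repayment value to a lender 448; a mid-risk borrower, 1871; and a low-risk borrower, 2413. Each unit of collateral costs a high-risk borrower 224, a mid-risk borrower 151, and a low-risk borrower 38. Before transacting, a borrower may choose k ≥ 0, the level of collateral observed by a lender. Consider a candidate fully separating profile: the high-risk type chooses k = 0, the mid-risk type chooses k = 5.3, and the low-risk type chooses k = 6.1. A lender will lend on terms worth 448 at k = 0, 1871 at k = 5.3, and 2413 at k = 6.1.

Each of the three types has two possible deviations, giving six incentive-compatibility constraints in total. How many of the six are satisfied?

3

Mid-risk (own payoff 1871 − 151×5.3 = 1070.7): to k=0 gives 448 → no gain ✓; to k=6.1 gives 2413 − 151×6.1 = 1491.9 → profitable ✗.
High-risk (own payoff 448): to k=5.3 gives 1871 − 224×5.3 = 683.8 → profitable ✗; to k=6.1 gives 2413 − 224×6.1 = 1046.6 → profitable ✗.
Low-risk (own payoff 2413 − 38×6.1 = 2181.2): to k=0 gives 448 → no gain ✓; to k=5.3 gives 1871 − 38×5.3 = 1669.6 → no gain ✓.
3 of the 6 constraints hold; not an equilibrium.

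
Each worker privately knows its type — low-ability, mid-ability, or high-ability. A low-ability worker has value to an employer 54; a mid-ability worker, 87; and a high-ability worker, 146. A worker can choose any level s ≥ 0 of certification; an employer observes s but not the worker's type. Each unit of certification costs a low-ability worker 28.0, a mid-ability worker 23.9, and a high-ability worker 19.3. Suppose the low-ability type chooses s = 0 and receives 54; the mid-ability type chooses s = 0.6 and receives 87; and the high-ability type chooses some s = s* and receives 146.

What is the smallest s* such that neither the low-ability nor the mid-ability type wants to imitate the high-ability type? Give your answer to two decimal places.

3.29

Low-ability type (on-path payoff 54) won't mimic when 54 ≥ 146 − 28.0·s*, i.e. s* ≥ 3.29.
Mid-ability type (on-path payoff 87 − 23.9×0.6 = 72.66) won't mimic when 72.66 ≥ 146 − 23.9·s*, i.e. s* ≥ 3.07.
Both must hold, so s* = max(3.29, 3.07) = 3.29. The low-ability type's constraint binds.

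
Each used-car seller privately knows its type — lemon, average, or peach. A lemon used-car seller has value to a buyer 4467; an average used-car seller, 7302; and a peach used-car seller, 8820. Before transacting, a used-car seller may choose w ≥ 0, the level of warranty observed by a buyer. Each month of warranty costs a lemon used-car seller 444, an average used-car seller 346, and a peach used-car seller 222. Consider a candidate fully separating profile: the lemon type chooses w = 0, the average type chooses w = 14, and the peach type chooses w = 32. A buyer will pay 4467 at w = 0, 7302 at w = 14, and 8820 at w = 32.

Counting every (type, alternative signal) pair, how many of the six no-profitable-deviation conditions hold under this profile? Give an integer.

3

Average (own payoff 7302 − 346×14 = 2458): to w=0 gives 4467 → profitable ✗; to w=32 gives 8820 − 346×32 = -2252 → no gain ✓.
Peach (own payoff 8820 − 222×32 = 1716): to w=0 gives 4467 → profitable ✗; to w=14 gives 7302 − 222×14 = 4194 → profitable ✗.
Lemon (own payoff 4467): to w=14 gives 7302 − 444×14 = 1086 → no gain ✓; to w=32 gives 8820 − 444×32 = -5388 → no gain ✓.
3 of the 6 constraints hold; not an equilibrium.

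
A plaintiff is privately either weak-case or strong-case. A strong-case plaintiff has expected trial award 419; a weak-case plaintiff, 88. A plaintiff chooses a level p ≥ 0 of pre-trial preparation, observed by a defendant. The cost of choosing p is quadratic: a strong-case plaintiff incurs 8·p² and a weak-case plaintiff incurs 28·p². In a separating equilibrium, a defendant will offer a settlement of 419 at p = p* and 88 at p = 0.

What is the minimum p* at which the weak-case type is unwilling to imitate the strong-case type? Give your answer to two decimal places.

The weak-case type at p = 0 receives 88; imitating at p* yields 419 − 28·p*².
Indifference: 88 = 419 − 28·p*², so p*² = (419 − 88) / 28 ≈ 11.8214.
p* = √11.8214 ≈ 3.44.

3.44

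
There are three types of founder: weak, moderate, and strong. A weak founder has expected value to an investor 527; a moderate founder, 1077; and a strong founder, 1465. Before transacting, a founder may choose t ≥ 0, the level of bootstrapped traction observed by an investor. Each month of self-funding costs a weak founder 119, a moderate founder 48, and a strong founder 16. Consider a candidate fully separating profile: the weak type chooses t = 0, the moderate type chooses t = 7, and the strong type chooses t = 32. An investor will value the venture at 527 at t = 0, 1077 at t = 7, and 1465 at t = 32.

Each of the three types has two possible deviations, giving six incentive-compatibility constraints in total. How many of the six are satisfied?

5

Strong (own payoff 1465 − 16×32 = 953): to t=0 gives 527 → no gain ✓; to t=7 gives 1077 − 16×7 = 965 → profitable ✗.
Weak (own payoff 527): to t=7 gives 1077 − 119×7 = 244 → no gain ✓; to t=32 gives 1465 − 119×32 = -2343 → no gain ✓.
Moderate (own payoff 1077 − 48×7 = 741): to t=0 gives 527 → no gain ✓; to t=32 gives 1465 − 48×32 = -71 → no gain ✓.
5 of the 6 constraints hold; not an equilibrium.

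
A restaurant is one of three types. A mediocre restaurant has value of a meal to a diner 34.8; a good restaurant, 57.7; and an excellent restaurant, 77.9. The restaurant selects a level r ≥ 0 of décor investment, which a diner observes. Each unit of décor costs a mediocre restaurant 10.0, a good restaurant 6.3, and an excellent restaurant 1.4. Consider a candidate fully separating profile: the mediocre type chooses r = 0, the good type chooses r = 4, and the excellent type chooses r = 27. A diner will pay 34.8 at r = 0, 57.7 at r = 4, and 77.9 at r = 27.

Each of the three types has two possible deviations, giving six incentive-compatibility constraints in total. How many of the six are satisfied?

4

Good (own payoff 57.7 − 6.3×4 = 32.5): to r=0 gives 34.8 → profitable ✗; to r=27 gives 77.9 − 6.3×27 = -92.2 → no gain ✓.
Mediocre (own payoff 34.8): to r=4 gives 57.7 − 10.0×4 = 17.7 → no gain ✓; to r=27 gives 77.9 − 10.0×27 = -192.1 → no gain ✓.
Excellent (own payoff 77.9 − 1.4×27 = 40.1): to r=0 gives 34.8 → no gain ✓; to r=4 gives 57.7 − 1.4×4 = 52.1 → profitable ✗.
4 of the 6 constraints hold; not an equilibrium.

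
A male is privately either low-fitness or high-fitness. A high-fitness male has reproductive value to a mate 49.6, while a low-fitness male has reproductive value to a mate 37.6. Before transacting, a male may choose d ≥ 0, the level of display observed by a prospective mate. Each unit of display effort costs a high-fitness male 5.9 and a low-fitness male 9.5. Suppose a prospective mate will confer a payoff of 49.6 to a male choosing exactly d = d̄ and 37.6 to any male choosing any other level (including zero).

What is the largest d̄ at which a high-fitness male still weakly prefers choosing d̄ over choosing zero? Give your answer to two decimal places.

Choosing d̄ yields the high-fitness type 49.6 − 5.9·d̄; choosing zero yields 37.6.
The high-fitness type is indifferent at 49.6 − 5.9·d̄ = 37.6, i.e. d̄ = (49.6 − 37.6) / 5.9 ≈ 2.03.
For any d̄ above 2.03 the high-fitness type would rather pool at zero, so separation collapses.

2.03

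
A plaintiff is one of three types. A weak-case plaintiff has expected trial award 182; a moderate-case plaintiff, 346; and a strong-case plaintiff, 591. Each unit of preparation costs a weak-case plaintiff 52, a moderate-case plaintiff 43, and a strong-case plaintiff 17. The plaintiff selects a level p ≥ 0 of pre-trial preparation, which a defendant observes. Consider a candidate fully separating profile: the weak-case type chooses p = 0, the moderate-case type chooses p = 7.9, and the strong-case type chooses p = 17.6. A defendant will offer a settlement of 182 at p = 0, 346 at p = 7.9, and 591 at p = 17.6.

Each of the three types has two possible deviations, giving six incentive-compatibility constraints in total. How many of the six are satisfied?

5

Moderate-case (own payoff 346 − 43×7.9 = 6.3): to p=0 gives 182 → profitable ✗; to p=17.6 gives 591 − 43×17.6 = -165.8 → no gain ✓.
Strong-case (own payoff 591 − 17×17.6 = 291.8): to p=0 gives 182 → no gain ✓; to p=7.9 gives 346 − 17×7.9 = 211.7 → no gain ✓.
Weak-case (own payoff 182): to p=7.9 gives 346 − 52×7.9 = -64.8 → no gain ✓; to p=17.6 gives 591 − 52×17.6 = -324.2 → no gain ✓.
5 of the 6 constraints hold; not an equilibrium.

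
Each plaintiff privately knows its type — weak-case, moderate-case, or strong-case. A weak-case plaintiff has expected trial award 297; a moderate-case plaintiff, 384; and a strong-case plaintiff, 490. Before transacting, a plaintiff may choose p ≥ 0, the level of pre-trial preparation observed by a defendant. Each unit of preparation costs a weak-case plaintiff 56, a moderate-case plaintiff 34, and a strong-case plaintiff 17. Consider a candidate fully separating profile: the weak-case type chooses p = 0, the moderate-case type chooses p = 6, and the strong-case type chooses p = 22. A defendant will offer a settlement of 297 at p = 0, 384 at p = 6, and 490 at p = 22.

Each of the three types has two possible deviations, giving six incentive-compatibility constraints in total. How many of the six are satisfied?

3

Moderate-case (own payoff 384 − 34×6 = 180): to p=0 gives 297 → profitable ✗; to p=22 gives 490 − 34×22 = -258 → no gain ✓.
Strong-case (own payoff 490 − 17×22 = 116): to p=0 gives 297 → profitable ✗; to p=6 gives 384 − 17×6 = 282 → profitable ✗.
Weak-case (own payoff 297): to p=6 gives 384 − 56×6 = 48 → no gain ✓; to p=22 gives 490 − 56×22 = -742 → no gain ✓.
3 of the 6 constraints hold; not an equilibrium.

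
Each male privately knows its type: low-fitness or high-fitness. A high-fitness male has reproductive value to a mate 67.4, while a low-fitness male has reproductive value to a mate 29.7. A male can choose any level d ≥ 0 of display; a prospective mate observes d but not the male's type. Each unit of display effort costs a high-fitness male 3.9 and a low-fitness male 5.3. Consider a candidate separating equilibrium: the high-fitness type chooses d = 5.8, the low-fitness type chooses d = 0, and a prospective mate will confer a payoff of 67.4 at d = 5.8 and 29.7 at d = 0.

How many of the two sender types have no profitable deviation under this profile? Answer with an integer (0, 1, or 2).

High-fitness type: signal → 67.4 − 3.9 × 5.8 = 44.78; deviate to 0 → 29.7. IC holds (44.78 ≥ 29.7).
Low-fitness type: stay at 0 → 29.7; mimic → 67.4 − 5.3 × 5.8 = 36.66. IC fails (29.7 < 36.66).
1 of 2 constraints hold, so this profile is not an equilibrium.

1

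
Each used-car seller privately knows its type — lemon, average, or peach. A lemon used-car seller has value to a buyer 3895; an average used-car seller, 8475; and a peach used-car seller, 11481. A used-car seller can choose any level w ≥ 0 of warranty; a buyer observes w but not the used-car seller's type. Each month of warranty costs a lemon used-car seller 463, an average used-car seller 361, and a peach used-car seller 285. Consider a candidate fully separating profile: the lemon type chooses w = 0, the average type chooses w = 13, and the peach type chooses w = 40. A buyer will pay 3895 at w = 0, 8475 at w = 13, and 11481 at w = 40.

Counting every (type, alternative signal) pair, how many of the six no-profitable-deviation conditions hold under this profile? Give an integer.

3

Peach (own payoff 11481 − 285×40 = 81): to w=0 gives 3895 → profitable ✗; to w=13 gives 8475 − 285×13 = 4770 → profitable ✗.
Lemon (own payoff 3895): to w=13 gives 8475 − 463×13 = 2456 → no gain ✓; to w=40 gives 11481 − 463×40 = -7039 → no gain ✓.
Average (own payoff 8475 − 361×13 = 3782): to w=0 gives 3895 → profitable ✗; to w=40 gives 11481 − 361×40 = -2959 → no gain ✓.
3 of the 6 constraints hold; not an equilibrium.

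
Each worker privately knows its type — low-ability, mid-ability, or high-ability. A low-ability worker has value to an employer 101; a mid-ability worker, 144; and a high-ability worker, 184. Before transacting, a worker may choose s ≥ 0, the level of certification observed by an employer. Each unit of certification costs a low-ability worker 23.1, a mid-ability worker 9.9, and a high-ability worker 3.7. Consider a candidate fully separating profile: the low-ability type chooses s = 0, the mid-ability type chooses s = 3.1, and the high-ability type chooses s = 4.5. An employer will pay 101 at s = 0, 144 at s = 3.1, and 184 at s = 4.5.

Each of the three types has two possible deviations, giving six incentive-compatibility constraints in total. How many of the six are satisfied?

5

Mid-ability (own payoff 144 − 9.9×3.1 = 113.31): to s=0 gives 101 → no gain ✓; to s=4.5 gives 184 − 9.9×4.5 = 139.45 → profitable ✗.
High-ability (own payoff 184 − 3.7×4.5 = 167.35): to s=0 gives 101 → no gain ✓; to s=3.1 gives 144 − 3.7×3.1 = 132.53 → no gain ✓.
Low-ability (own payoff 101): to s=3.1 gives 144 − 23.1×3.1 = 72.39 → no gain ✓; to s=4.5 gives 184 − 23.1×4.5 = 80.05 → no gain ✓.
5 of the 6 constraints hold; not an equilibrium.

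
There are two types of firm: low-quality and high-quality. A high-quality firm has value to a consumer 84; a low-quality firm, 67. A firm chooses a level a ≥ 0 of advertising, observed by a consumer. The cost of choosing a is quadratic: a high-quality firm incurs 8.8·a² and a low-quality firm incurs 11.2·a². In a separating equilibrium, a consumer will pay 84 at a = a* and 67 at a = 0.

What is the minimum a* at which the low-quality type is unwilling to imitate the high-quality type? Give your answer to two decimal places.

1.23

The low-quality type at a = 0 receives 67; imitating at a* yields 84 − 11.2·a*².
Indifference: 67 = 84 − 11.2·a*², so a*² = (84 − 67) / 11.2 ≈ 1.5179.
a* = √1.5179 ≈ 1.23.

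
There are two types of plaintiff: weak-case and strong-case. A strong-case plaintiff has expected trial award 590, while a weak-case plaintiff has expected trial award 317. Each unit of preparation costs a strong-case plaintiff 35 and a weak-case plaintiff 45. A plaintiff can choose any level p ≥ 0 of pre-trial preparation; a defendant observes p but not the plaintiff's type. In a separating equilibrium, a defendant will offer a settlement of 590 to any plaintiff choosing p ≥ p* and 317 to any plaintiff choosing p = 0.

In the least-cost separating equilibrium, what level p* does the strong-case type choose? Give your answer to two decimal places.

A weak-case plaintiff choosing p = 0 receives 317.
Imitating at p* instead would pay 590 at cost 45·p*, netting 590 − 45·p*.
Indifference: 317 = 590 − 45·p*, so p* = (590 − 317) / 45 ≈ 6.07.
At p* the weak-case type's incentive constraint just binds; the strong-case type strictly prefers p* since its per-unit cost is lower.

6.07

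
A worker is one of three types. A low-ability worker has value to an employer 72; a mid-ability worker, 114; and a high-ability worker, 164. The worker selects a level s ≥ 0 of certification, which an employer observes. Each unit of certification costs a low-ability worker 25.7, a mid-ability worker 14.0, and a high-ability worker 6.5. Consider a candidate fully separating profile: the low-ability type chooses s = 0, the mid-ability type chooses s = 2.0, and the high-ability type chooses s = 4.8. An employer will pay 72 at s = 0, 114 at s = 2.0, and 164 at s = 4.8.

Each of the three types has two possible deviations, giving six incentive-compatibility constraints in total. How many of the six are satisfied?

High-ability (own payoff 164 − 6.5×4.8 = 132.8): to s=0 gives 72 → no gain ✓; to s=2.0 gives 114 − 6.5×2.0 = 101 → no gain ✓.
Mid-ability (own payoff 114 − 14.0×2.0 = 86): to s=0 gives 72 → no gain ✓; to s=4.8 gives 164 − 14.0×4.8 = 96.8 → profitable ✗.
Low-ability (own payoff 72): to s=2.0 gives 114 − 25.7×2.0 = 62.6 → no gain ✓; to s=4.8 gives 164 − 25.7×4.8 = 40.64 → no gain ✓.
5 of the 6 constraints hold; not an equilibrium.

5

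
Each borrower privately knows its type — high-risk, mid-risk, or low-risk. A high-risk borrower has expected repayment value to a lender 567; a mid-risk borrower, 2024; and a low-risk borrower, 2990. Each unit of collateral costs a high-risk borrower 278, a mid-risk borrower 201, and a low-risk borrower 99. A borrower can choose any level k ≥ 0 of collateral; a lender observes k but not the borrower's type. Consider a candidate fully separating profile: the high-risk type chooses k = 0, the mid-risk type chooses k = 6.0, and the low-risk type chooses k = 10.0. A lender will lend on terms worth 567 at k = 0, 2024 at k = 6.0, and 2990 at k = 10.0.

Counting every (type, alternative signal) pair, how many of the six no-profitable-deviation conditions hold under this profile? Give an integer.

Mid-risk (own payoff 2024 − 201×6.0 = 818): to k=0 gives 567 → no gain ✓; to k=10.0 gives 2990 − 201×10.0 = 980 → profitable ✗.
Low-risk (own payoff 2990 − 99×10.0 = 2000): to k=0 gives 567 → no gain ✓; to k=6.0 gives 2024 − 99×6.0 = 1430 → no gain ✓.
High-risk (own payoff 567): to k=6.0 gives 2024 − 278×6.0 = 356 → no gain ✓; to k=10.0 gives 2990 − 278×10.0 = 210 → no gain ✓.
5 of the 6 constraints hold; not an equilibrium.

5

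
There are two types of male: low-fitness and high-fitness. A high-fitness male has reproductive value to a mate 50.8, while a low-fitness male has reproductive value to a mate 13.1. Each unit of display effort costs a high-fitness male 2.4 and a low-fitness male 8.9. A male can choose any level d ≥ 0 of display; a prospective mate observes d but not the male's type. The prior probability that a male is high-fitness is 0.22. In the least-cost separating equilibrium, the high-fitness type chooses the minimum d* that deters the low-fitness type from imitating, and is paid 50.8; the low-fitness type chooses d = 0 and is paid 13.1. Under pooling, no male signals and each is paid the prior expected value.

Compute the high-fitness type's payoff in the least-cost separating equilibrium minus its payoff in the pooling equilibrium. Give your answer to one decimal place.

Least-cost separating signal: d* solves 13.1 = 50.8 − 8.9·d*, so d* = (50.8 − 13.1)/8.9 ≈ 4.2360.
High-fitness type's separating payoff: 50.8 − 2.4 × d* = 50.8 − 2.4 × (50.8 − 13.1)/8.9 = 50.8 − 90.48/8.9 ≈ 40.634.
Pooling payoff: 0.22 × 50.8 + 0.78 × 13.1 = 21.394.
Difference: 40.634 − 21.394 = 19.24, i.e. 19.2 to one decimal place.
The high-fitness type prefers to separate.

19.2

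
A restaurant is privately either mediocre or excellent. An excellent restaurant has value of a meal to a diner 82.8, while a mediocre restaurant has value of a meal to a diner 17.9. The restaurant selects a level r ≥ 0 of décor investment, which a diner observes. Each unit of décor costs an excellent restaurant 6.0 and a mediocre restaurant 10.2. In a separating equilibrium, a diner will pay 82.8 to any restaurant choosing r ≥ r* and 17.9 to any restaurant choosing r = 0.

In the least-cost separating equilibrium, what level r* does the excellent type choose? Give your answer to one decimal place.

A mediocre restaurant choosing r = 0 receives 17.9.
Imitating at r* instead would pay 82.8 at cost 10.2·r*, netting 82.8 − 10.2·r*.
Indifference: 17.9 = 82.8 − 10.2·r*, so r* = (82.8 − 17.9) / 10.2 ≈ 6.4.
This is the mediocre type's binding incentive-compatibility constraint; any r ≥ 6.4 sustains separation on that side.

6.4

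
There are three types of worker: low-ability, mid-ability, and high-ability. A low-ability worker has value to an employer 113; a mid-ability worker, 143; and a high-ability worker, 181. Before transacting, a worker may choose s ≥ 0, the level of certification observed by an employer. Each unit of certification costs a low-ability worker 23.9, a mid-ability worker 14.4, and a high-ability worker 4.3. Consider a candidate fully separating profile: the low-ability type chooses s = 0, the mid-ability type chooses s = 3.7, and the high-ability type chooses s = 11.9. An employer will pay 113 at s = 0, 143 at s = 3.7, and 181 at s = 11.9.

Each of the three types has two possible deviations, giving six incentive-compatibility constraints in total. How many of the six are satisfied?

5

Mid-ability (own payoff 143 − 14.4×3.7 = 89.72): to s=0 gives 113 → profitable ✗; to s=11.9 gives 181 − 14.4×11.9 = 9.64 → no gain ✓.
Low-ability (own payoff 113): to s=3.7 gives 143 − 23.9×3.7 = 54.57 → no gain ✓; to s=11.9 gives 181 − 23.9×11.9 = -103.41 → no gain ✓.
High-ability (own payoff 181 − 4.3×11.9 = 129.83): to s=0 gives 113 → no gain ✓; to s=3.7 gives 143 − 4.3×3.7 = 127.09 → no gain ✓.
5 of the 6 constraints hold; not an equilibrium.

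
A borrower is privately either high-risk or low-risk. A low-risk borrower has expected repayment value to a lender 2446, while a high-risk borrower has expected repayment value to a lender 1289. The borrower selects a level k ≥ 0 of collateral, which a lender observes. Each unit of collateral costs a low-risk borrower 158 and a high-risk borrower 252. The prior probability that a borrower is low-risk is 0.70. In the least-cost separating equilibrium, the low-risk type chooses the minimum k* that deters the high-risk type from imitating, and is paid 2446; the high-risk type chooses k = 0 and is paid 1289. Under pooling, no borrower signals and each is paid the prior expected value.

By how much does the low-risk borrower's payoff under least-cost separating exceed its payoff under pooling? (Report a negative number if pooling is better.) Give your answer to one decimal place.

Least-cost separating signal: k* solves 1289 = 2446 − 252·k*, so k* = (2446 − 1289)/252 ≈ 4.5913.
Low-risk type's separating payoff: 2446 − 158 × k* = 2446 − 158 × (2446 − 1289)/252 = 2446 − 182806/252 ≈ 1720.579.
Pooling payoff: 0.70 × 2446 + 0.30 × 1289 = 2098.9.
Difference: 1720.579 − 2098.9 = -378.321, i.e. -378.3 to one decimal place.
The low-risk type would prefer the pooling outcome.

-378.3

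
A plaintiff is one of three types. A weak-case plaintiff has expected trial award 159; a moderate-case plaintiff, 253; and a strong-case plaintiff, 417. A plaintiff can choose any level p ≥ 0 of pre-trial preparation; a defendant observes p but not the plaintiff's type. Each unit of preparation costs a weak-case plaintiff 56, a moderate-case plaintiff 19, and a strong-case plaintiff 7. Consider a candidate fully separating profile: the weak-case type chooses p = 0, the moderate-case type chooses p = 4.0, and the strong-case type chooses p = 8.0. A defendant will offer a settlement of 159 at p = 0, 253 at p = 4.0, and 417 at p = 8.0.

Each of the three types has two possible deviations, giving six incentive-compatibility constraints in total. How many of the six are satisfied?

5

Weak-case (own payoff 159): to p=4.0 gives 253 − 56×4.0 = 29 → no gain ✓; to p=8.0 gives 417 − 56×8.0 = -31 → no gain ✓.
Moderate-case (own payoff 253 − 19×4.0 = 177): to p=0 gives 159 → no gain ✓; to p=8.0 gives 417 − 19×8.0 = 265 → profitable ✗.
Strong-case (own payoff 417 − 7×8.0 = 361): to p=0 gives 159 → no gain ✓; to p=4.0 gives 253 − 7×4.0 = 225 → no gain ✓.
5 of the 6 constraints hold; not an equilibrium.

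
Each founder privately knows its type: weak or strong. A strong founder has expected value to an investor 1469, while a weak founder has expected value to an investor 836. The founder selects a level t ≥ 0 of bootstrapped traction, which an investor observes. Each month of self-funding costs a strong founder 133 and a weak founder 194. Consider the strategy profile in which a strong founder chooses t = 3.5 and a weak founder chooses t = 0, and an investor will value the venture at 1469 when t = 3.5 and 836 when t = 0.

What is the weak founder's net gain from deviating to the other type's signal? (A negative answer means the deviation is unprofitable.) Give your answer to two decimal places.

-46.00

Playing t = 0 the weak founder receives 836.
Deviating to t = 3.5 brings payment 1469 at cost 194 × 3.5 = 679, netting 790.
Gain from deviating: 790 − 836 = -46.00.
The gain is negative, so the weak type's incentive-compatibility constraint is satisfied.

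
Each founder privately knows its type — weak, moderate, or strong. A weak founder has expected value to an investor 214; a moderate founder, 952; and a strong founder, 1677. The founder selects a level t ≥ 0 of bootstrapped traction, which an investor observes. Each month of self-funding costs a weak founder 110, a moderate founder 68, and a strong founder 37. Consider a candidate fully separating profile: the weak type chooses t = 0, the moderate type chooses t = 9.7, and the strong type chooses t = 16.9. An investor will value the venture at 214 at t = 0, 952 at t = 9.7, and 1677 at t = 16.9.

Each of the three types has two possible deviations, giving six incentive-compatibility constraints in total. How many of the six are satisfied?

5

Weak (own payoff 214): to t=9.7 gives 952 − 110×9.7 = -115 → no gain ✓; to t=16.9 gives 1677 − 110×16.9 = -182 → no gain ✓.
Moderate (own payoff 952 − 68×9.7 = 292.4): to t=0 gives 214 → no gain ✓; to t=16.9 gives 1677 − 68×16.9 = 527.8 → profitable ✗.
Strong (own payoff 1677 − 37×16.9 = 1051.7): to t=0 gives 214 → no gain ✓; to t=9.7 gives 952 − 37×9.7 = 593.1 → no gain ✓.
5 of the 6 constraints hold; not an equilibrium.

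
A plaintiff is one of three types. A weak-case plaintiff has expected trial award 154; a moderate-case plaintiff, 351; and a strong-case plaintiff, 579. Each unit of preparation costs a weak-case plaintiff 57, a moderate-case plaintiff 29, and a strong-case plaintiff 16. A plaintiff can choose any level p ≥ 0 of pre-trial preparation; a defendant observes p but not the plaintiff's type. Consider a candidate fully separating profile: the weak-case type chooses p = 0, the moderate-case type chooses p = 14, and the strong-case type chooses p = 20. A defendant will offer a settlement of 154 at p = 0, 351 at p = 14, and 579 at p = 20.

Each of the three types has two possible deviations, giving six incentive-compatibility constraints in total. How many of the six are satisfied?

Weak-case (own payoff 154): to p=14 gives 351 − 57×14 = -447 → no gain ✓; to p=20 gives 579 − 57×20 = -561 → no gain ✓.
Strong-case (own payoff 579 − 16×20 = 259): to p=0 gives 154 → no gain ✓; to p=14 gives 351 − 16×14 = 127 → no gain ✓.
Moderate-case (own payoff 351 − 29×14 = -55): to p=0 gives 154 → profitable ✗; to p=20 gives 579 − 29×20 = -1 → profitable ✗.
4 of the 6 constraints hold; not an equilibrium.

4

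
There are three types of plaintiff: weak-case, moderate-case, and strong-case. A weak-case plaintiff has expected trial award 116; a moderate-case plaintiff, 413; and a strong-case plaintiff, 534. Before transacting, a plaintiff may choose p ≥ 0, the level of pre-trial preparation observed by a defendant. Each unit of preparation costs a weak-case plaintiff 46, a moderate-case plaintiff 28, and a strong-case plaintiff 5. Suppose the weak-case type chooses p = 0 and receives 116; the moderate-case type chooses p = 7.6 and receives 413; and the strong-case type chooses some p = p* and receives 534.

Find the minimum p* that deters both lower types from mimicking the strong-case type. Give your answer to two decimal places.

11.92

Moderate-case type (on-path payoff 413 − 28×7.6 = 200.2) won't mimic when 200.2 ≥ 534 − 28·p*, i.e. p* ≥ 11.92.
Weak-case type (on-path payoff 116) won't mimic when 116 ≥ 534 − 46·p*, i.e. p* ≥ 9.09.
Both must hold, so p* = max(9.09, 11.92) = 11.92. The moderate-case type's constraint binds.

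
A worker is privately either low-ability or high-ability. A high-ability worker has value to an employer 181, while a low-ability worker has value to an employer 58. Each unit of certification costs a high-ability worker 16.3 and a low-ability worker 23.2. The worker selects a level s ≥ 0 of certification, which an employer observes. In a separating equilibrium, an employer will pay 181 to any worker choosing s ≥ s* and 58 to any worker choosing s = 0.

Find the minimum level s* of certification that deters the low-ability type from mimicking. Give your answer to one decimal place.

5.3

A low-ability worker choosing s = 0 receives 58.
Imitating at s* instead would pay 181 at cost 23.2·s*, netting 181 − 23.2·s*.
Indifference: 58 = 181 − 23.2·s*, so s* = (181 − 58) / 23.2 ≈ 5.3.
This is the low-ability type's binding incentive-compatibility constraint; any s ≥ 5.3 sustains separation on that side.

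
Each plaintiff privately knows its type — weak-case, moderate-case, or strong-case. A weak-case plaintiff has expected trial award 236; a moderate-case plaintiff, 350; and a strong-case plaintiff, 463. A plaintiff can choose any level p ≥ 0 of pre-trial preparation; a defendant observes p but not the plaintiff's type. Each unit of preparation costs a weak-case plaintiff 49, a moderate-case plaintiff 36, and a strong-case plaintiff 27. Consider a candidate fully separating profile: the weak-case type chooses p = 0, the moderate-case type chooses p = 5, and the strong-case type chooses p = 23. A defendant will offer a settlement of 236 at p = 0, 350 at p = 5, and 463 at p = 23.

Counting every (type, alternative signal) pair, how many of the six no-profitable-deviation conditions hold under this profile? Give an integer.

Weak-case (own payoff 236): to p=5 gives 350 − 49×5 = 105 → no gain ✓; to p=23 gives 463 − 49×23 = -664 → no gain ✓.
Moderate-case (own payoff 350 − 36×5 = 170): to p=0 gives 236 → profitable ✗; to p=23 gives 463 − 36×23 = -365 → no gain ✓.
Strong-case (own payoff 463 − 27×23 = -158): to p=0 gives 236 → profitable ✗; to p=5 gives 350 − 27×5 = 215 → profitable ✗.
3 of the 6 constraints hold; not an equilibrium.

3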